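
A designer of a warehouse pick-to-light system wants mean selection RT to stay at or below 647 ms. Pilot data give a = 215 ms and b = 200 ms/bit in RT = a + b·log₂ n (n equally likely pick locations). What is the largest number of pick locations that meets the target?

Information budget: (647 − 215)/200 = 2.1600 bits, so n ≤ 2^2.1600 = 4.469 → at most 4.

4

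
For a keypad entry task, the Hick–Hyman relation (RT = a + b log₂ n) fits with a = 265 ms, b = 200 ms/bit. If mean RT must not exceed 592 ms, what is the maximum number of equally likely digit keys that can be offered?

3

Set 265 + 200·log₂ n ≤ 592 → log₂ n ≤ (592 − 265)/200 = 1.6350.
So n ≤ 2^1.6350 = 3.106; the largest integer n is 3.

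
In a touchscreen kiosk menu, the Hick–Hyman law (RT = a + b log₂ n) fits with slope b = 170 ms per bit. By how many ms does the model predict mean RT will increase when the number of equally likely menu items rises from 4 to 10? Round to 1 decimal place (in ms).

224.7 ms

The intercept a cancels: ΔRT = b·(log₂ n₂ − log₂ n₁) = b·log₂(n₂/n₁).
log₂(10) − log₂(4) = 3.3219 − 2 = 1.3219.
ΔRT = 170 × 1.3219 = 224.728 ms.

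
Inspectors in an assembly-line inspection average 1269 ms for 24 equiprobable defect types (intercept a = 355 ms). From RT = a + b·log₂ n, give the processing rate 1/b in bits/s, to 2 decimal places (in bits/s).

Choice component = 1269 − 355 = 914 ms over log₂(24) = 4.5850 bits.
b = 914 / 4.5850 = 199.347 ms/bit, so 1/b = 5.016 bits/s.

5.02 bits/s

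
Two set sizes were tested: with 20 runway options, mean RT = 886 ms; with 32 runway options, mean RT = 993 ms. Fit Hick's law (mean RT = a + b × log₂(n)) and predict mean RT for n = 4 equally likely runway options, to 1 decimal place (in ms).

519.6 ms

Fit slope and intercept:
  b = (993 − 886) / (log₂ 32 − log₂ 20) = 107 / (5 − 4.3219) = 157.800 ms/bit
  a = 886 − 157.800 × 4.3219 = 203.998 ms
Then RT(4) = 203.998 + 157.800 × log₂ 4 = 203.998 + 157.800 × 2 ≈ 519.599 ms.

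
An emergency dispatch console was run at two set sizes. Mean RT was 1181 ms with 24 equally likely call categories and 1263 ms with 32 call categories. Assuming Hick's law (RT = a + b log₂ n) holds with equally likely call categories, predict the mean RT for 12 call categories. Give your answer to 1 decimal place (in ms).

983.4 ms

Solve the two-equation system in a and b:
  b = (1263 − 1181) / (log₂ 32 − log₂ 24) = 82 / (5 − 4.5850) = 197.573 ms/bit
  a = 1181 − 197.573 × 4.5850 = 275.137 ms
Then RT(12) = 275.137 + 197.573 × log₂ 12 = 275.137 + 197.573 × 3.5850 ≈ 983.427 ms.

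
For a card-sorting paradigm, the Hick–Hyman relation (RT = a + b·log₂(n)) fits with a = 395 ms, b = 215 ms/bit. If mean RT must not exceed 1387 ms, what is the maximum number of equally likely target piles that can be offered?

24

Set 395 + 215·log₂ n ≤ 1387 → log₂ n ≤ (1387 − 395)/215 = 4.6140.
So n ≤ 2^4.6140 = 24.487; the largest integer n is 24.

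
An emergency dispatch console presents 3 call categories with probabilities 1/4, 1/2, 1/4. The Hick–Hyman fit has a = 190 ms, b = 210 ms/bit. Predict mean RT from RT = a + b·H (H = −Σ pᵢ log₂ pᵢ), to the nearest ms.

505 ms

Each term −pᵢ log₂ pᵢ: 0.25·2 + 0.5·1 + 0.25·2; summed, H = 1.500 bits.
Mean RT = a + bH = 190 + 210·1.500 = 505.00 ms.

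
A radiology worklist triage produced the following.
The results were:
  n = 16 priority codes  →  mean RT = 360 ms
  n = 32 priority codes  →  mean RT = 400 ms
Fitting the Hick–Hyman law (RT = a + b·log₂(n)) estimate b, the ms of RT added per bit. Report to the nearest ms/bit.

b = (RT₂ − RT₁)/(log₂ n₂ − log₂ n₁) = (400 − 360)/(5 − 4) = 40 ms/bit.

40 ms/bit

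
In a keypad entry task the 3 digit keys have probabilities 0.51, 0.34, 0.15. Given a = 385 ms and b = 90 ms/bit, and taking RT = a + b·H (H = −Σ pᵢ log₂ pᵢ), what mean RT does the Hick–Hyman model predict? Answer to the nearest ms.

514 ms

Entropy contributions −pᵢ log₂ pᵢ: 0.4954, 0.5292, 0.4105; sum H = 1.4351 bits.
RT = a + bH = 385 + 90·1.4351 = 514.16 ms.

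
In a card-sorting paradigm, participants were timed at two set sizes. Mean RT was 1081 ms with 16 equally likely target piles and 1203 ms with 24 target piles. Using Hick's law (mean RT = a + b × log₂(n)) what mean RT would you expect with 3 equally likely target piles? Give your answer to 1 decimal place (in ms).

577.3 ms

With log₂ n on the abscissa the relation is linear; from the two conditions:
  b = (1203 − 1081) / (log₂ 24 − log₂ 16) = 122 / (4.5850 − 4) = 208.560 ms/bit
  a = 1081 − 208.560 × 4 = 246.758 ms
Then RT(3) = 246.758 + 208.560 × log₂ 3 = 246.758 + 208.560 × 1.5850 ≈ 577.319 ms.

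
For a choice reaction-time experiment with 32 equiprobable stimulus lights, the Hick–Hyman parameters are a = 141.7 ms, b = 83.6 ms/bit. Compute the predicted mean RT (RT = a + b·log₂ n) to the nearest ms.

log₂(32) = 5 bits, so RT = 141.7 + 83.6 × 5 ≈ 559.700 ms.

560 ms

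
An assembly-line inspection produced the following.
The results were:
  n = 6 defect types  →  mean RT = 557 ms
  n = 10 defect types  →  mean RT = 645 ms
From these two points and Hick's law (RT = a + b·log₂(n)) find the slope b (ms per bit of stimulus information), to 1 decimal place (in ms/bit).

Slope: b = (645 − 557) / (log₂ 10 − log₂ 6) = 88/0.7370 = 119.409 ms/bit.

119.4 ms/bit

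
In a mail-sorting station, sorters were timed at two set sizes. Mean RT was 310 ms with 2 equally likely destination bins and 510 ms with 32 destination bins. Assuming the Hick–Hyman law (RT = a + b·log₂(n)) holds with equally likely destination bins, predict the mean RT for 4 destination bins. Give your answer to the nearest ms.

360 ms

Fit slope and intercept:
  b = (510 − 310) / (log₂ 32 − log₂ 2) = 200 / (5 − 1) = 50 ms/bit
  a = 310 − 50 × 1 = 260 ms
Then RT(4) = 260 + 50 × log₂ 4 = 260 + 50 × 2 ≈ 360.000 ms.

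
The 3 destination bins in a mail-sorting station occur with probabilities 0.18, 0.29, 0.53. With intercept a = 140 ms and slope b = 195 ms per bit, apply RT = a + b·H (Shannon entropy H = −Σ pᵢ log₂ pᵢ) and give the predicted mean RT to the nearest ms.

422 ms

H = 0.18·log₂(1/0.18) + 0.29·log₂(1/0.29) + 0.53·log₂(1/0.53) = 1.4487 bits.
RT = 140 + 195 × 1.4487 = 422.49 ms.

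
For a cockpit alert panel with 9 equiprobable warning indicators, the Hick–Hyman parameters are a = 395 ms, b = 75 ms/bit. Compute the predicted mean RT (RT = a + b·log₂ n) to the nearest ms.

633 ms

log₂(9) = 3.1699 bits, so RT = 395 + 75 × 3.1699 ≈ 632.744 ms.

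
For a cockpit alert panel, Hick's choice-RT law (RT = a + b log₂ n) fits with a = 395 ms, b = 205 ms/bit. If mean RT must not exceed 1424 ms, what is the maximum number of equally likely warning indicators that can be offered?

32

205·log₂ n ≤ 1424 − 395 = 1029, giving log₂ n ≤ 5.0195 and n ≤ 32.436. The largest whole number is 32.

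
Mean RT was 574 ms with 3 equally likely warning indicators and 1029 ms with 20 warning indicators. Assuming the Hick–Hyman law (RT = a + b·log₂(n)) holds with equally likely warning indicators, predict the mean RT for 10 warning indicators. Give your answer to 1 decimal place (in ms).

RT is linear in log₂ n, so two points fix the line:
  b = (1029 − 574) / (log₂ 20 − log₂ 3) = 455 / (4.3219 − 1.5850) = 166.242 ms/bit
  a = 574 − 166.242 × 1.5850 = 310.512 ms
Then RT(10) = 310.512 + 166.242 × log₂ 10 = 310.512 + 166.242 × 3.3219 ≈ 862.758 ms.

862.8 ms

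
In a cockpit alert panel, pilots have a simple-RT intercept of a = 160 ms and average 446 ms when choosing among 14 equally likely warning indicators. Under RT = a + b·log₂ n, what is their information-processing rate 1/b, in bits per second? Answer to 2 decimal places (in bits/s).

Choice component = 446 − 160 = 286 ms over log₂(14) = 3.8074 bits.
b = 286 / 3.8074 = 75.118 ms/bit, so 1/b = 13.312 bits/s.

13.31 bits/s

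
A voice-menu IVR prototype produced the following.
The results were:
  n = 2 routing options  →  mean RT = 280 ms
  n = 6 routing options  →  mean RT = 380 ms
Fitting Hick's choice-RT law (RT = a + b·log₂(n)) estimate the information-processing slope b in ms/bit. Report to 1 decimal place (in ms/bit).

The slope on a log₂ axis is (380 − 280) / (2.5850 − 1) = 63.093 ms/bit.

63.1 ms/bit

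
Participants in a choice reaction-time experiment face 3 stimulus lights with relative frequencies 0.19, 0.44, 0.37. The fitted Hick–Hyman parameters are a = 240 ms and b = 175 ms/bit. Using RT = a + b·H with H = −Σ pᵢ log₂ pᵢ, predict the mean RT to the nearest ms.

H = 0.19·log₂(1/0.19) + 0.44·log₂(1/0.44) + 0.37·log₂(1/0.37) = 1.5071 bits.
RT = 240 + 175 × 1.5071 = 503.74 ms.

504 ms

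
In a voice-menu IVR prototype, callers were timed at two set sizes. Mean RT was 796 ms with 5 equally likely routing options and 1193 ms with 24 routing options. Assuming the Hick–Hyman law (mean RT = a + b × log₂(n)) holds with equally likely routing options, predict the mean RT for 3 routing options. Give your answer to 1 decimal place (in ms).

RT is linear in log₂ n, so two points fix the line:
  b = (1193 − 796) / (log₂ 24 − log₂ 5) = 397 / (4.5850 − 2.3219) = 175.428 ms/bit
  a = 796 − 175.428 × 2.3219 = 388.668 ms
Then RT(3) = 388.668 + 175.428 × log₂ 3 = 388.668 + 175.428 × 1.5850 ≈ 666.715 ms.

666.7 ms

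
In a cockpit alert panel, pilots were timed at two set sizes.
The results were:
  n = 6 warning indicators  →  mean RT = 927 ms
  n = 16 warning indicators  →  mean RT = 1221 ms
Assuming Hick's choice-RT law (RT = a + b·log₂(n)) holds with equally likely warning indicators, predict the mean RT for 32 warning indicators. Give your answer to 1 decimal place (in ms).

1428.8 ms

Fit slope and intercept:
  b = (1221 − 927) / (log₂ 16 − log₂ 6) = 294 / (4 − 2.5850) = 207.768 ms/bit
  a = 927 − 207.768 × 2.5850 = 389.927 ms
Then RT(32) = 389.927 + 207.768 × log₂ 32 = 389.927 + 207.768 × 5 ≈ 1428.768 ms.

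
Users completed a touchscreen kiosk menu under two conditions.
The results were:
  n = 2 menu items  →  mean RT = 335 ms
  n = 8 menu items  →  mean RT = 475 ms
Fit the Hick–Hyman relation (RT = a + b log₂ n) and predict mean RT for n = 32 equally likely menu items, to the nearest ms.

615 ms

Solve the two-equation system in a and b:
  b = (475 − 335) / (log₂ 8 − log₂ 2) = 140 / (3 − 1) = 70 ms/bit
  a = 335 − 70 × 1 = 265 ms
Then RT(32) = 265 + 70 × log₂ 32 = 265 + 70 × 5 ≈ 615.000 ms.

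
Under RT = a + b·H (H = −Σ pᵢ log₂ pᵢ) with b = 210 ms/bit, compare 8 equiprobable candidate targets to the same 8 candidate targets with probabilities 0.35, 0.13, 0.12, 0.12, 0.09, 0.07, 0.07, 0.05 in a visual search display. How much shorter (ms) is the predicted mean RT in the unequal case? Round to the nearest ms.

Equiprobable entropy H₀ = log₂ 8 = 3.0000 bits.
Skewed entropy H = −Σ pᵢ log₂ pᵢ = 2.7127 bits.
ΔRT = b·(H₀ − H) = 210 × 0.2873 = 60.32 ms.

60 ms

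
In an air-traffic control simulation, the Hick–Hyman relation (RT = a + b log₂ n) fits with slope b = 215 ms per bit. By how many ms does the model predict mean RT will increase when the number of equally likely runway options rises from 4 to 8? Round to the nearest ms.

215 ms

ΔRT = (a + b log₂ n₂) − (a + b log₂ n₁) = b·(log₂ n₂ − log₂ n₁).
log₂(8) − log₂(4) = log₂(8/4) = log₂(2) = 1.
ΔRT = 215 × 1.0000 = 215.000 ms.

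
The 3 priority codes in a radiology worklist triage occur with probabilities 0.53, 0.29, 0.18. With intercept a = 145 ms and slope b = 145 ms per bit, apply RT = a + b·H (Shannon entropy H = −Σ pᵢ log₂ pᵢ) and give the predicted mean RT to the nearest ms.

H = 0.53·log₂(1/0.53) + 0.29·log₂(1/0.29) + 0.18·log₂(1/0.18) = 1.4487 bits.
RT = 145 + 145 × 1.4487 = 355.06 ms.

355 ms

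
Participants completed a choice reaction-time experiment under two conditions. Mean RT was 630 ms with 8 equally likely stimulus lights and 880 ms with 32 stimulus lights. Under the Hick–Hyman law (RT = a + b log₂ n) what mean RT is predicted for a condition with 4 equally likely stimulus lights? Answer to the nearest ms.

RT is linear in log₂ n, so two points fix the line:
  b = (880 − 630) / (log₂ 32 − log₂ 8) = 250 / (5 − 3) = 125 ms/bit
  a = 630 − 125 × 3 = 255 ms
Then RT(4) = 255 + 125 × log₂ 4 = 255 + 125 × 2 ≈ 505.000 ms.

505 ms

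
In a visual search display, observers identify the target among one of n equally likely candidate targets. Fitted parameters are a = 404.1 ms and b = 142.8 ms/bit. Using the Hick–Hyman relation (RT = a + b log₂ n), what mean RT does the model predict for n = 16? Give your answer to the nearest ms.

log₂(16) = 4 bits, so RT = 404.1 + 142.8 × 4 ≈ 975.300 ms.

975 ms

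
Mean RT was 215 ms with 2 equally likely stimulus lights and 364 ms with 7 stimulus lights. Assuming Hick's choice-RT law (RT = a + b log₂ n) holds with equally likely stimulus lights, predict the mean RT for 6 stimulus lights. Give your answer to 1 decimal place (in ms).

Fit slope and intercept:
  b = (364 − 215) / (log₂ 7 − log₂ 2) = 149 / (2.8074 − 1) = 82.441 ms/bit
  a = 215 − 82.441 × 1 = 132.559 ms
Then RT(6) = 132.559 + 82.441 × log₂ 6 = 132.559 + 82.441 × 2.5850 ≈ 345.666 ms.

345.7 ms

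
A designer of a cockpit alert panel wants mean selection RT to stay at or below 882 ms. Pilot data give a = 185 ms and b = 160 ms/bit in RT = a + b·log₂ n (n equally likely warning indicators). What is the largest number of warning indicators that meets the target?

20

Set 185 + 160·log₂ n ≤ 882 → log₂ n ≤ (882 − 185)/160 = 4.3563.
So n ≤ 2^4.3563 = 20.482; the largest integer n is 20.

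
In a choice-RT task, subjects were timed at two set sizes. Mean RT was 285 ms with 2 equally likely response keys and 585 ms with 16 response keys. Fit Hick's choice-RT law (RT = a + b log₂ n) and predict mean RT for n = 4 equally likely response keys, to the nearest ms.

RT is linear in log₂ n, so two points fix the line:
  b = (585 − 285) / (log₂ 16 − log₂ 2) = 300 / (4 − 1) = 100 ms/bit
  a = 285 − 100 × 1 = 185 ms
Then RT(4) = 185 + 100 × log₂ 4 = 185 + 100 × 2 ≈ 385.000 ms.

385 ms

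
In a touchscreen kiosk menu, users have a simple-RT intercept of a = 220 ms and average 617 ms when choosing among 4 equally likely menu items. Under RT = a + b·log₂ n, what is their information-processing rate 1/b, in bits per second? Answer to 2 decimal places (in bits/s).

5.04 bits/s

Choice component = 617 − 220 = 397 ms over log₂(4) = 2 bits.
b = 397 / 2 = 198.500 ms/bit, so 1/b = 5.038 bits/s.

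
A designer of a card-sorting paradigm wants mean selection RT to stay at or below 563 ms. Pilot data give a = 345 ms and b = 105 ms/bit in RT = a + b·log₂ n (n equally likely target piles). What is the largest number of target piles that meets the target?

105·log₂ n ≤ 563 − 345 = 218, giving log₂ n ≤ 2.0762 and n ≤ 4.217. The largest whole number is 4.

4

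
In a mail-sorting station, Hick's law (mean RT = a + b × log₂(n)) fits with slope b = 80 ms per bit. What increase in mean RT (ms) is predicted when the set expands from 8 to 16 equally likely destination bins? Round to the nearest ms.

The intercept a cancels: ΔRT = b·(log₂ n₂ − log₂ n₁) = b·log₂(n₂/n₁).
log₂(16) − log₂(8) = log₂(16/8) = log₂(2) = 1.
ΔRT = 80 × 1.0000 = 80.000 ms.

80 ms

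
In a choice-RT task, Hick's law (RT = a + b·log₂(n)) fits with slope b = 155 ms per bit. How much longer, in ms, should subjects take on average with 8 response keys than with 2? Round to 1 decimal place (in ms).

310.0 ms

The intercept a cancels: ΔRT = b·(log₂ n₂ − log₂ n₁) = b·log₂(n₂/n₁).
log₂(8) − log₂(2) = log₂(8/2) = log₂(4) = 2.
ΔRT = 155 × 2.0000 = 310.000 ms.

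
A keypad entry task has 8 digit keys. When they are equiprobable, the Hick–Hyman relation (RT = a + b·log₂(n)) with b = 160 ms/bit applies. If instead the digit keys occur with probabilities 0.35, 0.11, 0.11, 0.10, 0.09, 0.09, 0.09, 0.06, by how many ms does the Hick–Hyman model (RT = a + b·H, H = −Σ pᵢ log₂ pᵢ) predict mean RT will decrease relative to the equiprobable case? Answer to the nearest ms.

41 ms

Equiprobable entropy H₀ = log₂ 8 = 3.0000 bits.
Skewed entropy H = −Σ pᵢ log₂ pᵢ = 2.7444 bits.
ΔRT = b·(H₀ − H) = 160 × 0.2556 = 40.90 ms.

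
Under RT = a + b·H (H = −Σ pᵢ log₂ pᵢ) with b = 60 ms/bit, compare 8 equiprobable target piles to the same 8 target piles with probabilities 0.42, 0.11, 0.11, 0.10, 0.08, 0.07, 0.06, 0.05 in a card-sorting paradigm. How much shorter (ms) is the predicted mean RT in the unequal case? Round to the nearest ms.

Equiprobable entropy H₀ = log₂ 8 = 3.0000 bits.
Skewed entropy H = −Σ pᵢ log₂ pᵢ = 2.5781 bits.
ΔRT = b·(H₀ − H) = 60 × 0.4219 = 25.31 ms.

25 ms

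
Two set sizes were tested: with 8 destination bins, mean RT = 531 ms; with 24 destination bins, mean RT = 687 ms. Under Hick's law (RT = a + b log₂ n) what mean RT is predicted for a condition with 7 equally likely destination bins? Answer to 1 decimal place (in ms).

Fit slope and intercept:
  b = (687 − 531) / (log₂ 24 − log₂ 8) = 156 / (4.5850 − 3) = 98.425 ms/bit
  a = 531 − 98.425 × 3 = 235.725 ms
Then RT(7) = 235.725 + 98.425 × log₂ 7 = 235.725 + 98.425 × 2.8074 ≈ 512.039 ms.

512.0 ms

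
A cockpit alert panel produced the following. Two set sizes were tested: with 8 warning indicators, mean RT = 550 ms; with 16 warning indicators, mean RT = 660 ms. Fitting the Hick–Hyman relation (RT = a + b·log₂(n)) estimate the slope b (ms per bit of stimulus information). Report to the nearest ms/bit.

110 ms/bit

The slope on a log₂ axis is (660 − 550) / (4 − 3) = 110 ms/bit.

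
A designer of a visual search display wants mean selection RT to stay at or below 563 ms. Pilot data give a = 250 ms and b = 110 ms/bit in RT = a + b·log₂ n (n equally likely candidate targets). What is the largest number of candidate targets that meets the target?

Information budget: (563 − 250)/110 = 2.8455 bits, so n ≤ 2^2.8455 = 7.187 → at most 7.

7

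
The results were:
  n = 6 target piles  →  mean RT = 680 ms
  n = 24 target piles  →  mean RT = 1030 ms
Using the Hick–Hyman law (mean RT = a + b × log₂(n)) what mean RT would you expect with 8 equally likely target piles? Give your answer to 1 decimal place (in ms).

RT is linear in log₂ n, so two points fix the line:
  b = (1030 − 680) / (log₂ 24 − log₂ 6) = 350 / (4.5850 − 2.5850) = 175.000 ms/bit
  a = 680 − 175.000 × 2.5850 = 227.632 ms
Then RT(8) = 227.632 + 175.000 × log₂ 8 = 227.632 + 175.000 × 3 ≈ 752.632 ms.

752.6 ms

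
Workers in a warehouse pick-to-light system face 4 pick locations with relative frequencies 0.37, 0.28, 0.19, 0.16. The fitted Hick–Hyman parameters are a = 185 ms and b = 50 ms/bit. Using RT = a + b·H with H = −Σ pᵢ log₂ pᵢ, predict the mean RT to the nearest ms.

Entropy contributions −pᵢ log₂ pᵢ: 0.5307, 0.5142, 0.4552, 0.4230; sum H = 1.9232 bits.
RT = a + bH = 185 + 50·1.9232 = 281.16 ms.

281 ms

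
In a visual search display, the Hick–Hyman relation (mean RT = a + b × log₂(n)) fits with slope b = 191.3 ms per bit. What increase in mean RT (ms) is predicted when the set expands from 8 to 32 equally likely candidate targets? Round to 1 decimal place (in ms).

The intercept a cancels: ΔRT = b·(log₂ n₂ − log₂ n₁) = b·log₂(n₂/n₁).
log₂(32) − log₂(8) = log₂(32/8) = log₂(4) = 2.
ΔRT = 191.3 × 2.0000 = 382.600 ms.

382.6 ms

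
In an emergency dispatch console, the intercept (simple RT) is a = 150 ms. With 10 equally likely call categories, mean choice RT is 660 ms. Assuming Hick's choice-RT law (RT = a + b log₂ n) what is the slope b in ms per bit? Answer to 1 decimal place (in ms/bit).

b = (660 − 150) / log₂(10) = 510 / 3.3219 = 153.525 ms/bit.

153.5 ms/bit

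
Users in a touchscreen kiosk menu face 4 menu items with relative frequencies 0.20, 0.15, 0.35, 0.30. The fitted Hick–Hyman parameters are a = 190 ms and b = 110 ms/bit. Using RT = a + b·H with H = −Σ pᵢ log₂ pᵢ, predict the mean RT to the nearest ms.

402 ms

Entropy contributions −pᵢ log₂ pᵢ: 0.4644, 0.4105, 0.5301, 0.5211; sum H = 1.9261 bits.
RT = a + bH = 190 + 110·1.9261 = 401.87 ms.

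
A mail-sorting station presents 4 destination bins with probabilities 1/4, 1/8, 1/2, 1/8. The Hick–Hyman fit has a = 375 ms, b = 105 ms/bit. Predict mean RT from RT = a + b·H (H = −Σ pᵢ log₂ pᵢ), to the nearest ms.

559 ms

Each term −pᵢ log₂ pᵢ: 0.25·2 + 0.125·3 + 0.5·1 + 0.125·3; summed, H = 1.750 bits.
Mean RT = a + bH = 375 + 105·1.750 = 558.75 ms.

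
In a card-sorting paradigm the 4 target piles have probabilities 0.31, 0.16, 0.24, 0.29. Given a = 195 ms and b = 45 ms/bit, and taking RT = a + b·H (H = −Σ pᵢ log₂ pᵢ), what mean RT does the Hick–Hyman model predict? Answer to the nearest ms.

283 ms

H = 0.31·log₂(1/0.31) + 0.16·log₂(1/0.16) + 0.24·log₂(1/0.24) + 0.29·log₂(1/0.29) = 1.9588 bits.
RT = 195 + 45 × 1.9588 = 283.15 ms.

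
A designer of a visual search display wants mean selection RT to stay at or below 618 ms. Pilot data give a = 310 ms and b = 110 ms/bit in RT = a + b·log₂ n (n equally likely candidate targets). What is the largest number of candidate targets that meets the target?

6

Information budget: (618 − 310)/110 = 2.8000 bits, so n ≤ 2^2.8000 = 6.964 → at most 6.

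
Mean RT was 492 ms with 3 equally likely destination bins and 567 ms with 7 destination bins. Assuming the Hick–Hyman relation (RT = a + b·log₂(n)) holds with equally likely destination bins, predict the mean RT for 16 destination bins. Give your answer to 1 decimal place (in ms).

Solve the two-equation system in a and b:
  b = (567 − 492) / (log₂ 7 − log₂ 3) = 75 / (2.8074 − 1.5850) = 61.355 ms/bit
  a = 492 − 61.355 × 1.5850 = 394.754 ms
Then RT(16) = 394.754 + 61.355 × log₂ 16 = 394.754 + 61.355 × 4 ≈ 640.175 ms.

640.2 ms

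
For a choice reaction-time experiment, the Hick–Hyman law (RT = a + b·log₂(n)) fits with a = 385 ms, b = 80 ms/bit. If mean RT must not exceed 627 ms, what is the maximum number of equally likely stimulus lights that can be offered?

Set 385 + 80·log₂ n ≤ 627 → log₂ n ≤ (627 − 385)/80 = 3.0250.
So n ≤ 2^3.0250 = 8.140; the largest integer n is 8.

8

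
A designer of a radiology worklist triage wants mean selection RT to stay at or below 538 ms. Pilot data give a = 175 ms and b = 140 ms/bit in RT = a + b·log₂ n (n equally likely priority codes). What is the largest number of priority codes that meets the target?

6

140·log₂ n ≤ 538 − 175 = 363, giving log₂ n ≤ 2.5929 and n ≤ 6.033. The largest whole number is 6.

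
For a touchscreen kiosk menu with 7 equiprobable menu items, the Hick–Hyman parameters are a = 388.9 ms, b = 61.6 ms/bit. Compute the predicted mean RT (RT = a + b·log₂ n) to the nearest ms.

log₂(7) = 2.8074 bits, so RT = 388.9 + 61.6 × 2.8074 ≈ 561.833 ms.

562 ms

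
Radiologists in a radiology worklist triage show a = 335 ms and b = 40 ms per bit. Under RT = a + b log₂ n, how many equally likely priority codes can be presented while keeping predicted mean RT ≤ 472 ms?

10

40·log₂ n ≤ 472 − 335 = 137, giving log₂ n ≤ 3.4250 and n ≤ 10.741. The largest whole number is 10.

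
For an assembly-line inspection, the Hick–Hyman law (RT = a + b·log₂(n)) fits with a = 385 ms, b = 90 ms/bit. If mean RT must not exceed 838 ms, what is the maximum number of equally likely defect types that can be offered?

32

90·log₂ n ≤ 838 − 385 = 453, giving log₂ n ≤ 5.0333 and n ≤ 32.748. The largest whole number is 32.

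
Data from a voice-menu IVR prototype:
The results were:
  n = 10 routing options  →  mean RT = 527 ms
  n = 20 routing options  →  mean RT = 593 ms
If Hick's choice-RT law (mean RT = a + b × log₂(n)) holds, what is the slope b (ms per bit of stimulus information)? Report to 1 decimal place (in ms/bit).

Slope: b = (593 − 527) / (log₂ 20 − log₂ 10) = 66/1.0000 = 66.000 ms/bit.

66.0 ms/bit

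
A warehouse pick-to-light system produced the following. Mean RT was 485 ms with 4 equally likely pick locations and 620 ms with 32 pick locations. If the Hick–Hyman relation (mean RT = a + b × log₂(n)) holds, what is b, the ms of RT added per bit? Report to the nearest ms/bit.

45 ms/bit

Slope: b = (620 − 485) / (log₂ 32 − log₂ 4) = 135/3.0000 = 45 ms/bit.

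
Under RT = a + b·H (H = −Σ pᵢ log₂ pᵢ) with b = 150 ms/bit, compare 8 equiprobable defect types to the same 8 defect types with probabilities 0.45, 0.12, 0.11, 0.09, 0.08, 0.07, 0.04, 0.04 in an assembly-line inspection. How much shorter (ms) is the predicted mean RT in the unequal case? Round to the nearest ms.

The RT saving is b·ΔH. Equiprobable H₀ = log₂(8) = 3.0000 bits; with the given probabilities H = 2.4800 bits.
b·(H₀ − H) = 150 × (3.0000 − 2.4800) = 78.00 ms.

78 ms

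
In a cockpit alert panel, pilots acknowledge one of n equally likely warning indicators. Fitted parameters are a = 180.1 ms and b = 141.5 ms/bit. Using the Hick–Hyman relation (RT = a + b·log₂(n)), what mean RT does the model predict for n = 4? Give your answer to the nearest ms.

log₂(4) = 2 bits, so RT = 180.1 + 141.5 × 2 ≈ 463.100 ms.

463 ms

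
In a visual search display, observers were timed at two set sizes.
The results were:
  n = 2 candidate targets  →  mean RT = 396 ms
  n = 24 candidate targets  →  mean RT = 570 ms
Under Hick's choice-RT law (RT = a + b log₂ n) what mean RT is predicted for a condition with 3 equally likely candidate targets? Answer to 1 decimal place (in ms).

RT is linear in log₂ n, so two points fix the line:
  b = (570 − 396) / (log₂ 24 − log₂ 2) = 174 / (4.5850 − 1) = 48.536 ms/bit
  a = 396 − 48.536 × 1 = 347.464 ms
Then RT(3) = 347.464 + 48.536 × log₂ 3 = 347.464 + 48.536 × 1.5850 ≈ 424.392 ms.

424.4 ms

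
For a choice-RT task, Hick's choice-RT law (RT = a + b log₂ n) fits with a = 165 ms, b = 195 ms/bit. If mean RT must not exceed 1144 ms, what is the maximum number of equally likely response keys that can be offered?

Set 165 + 195·log₂ n ≤ 1144 → log₂ n ≤ (1144 − 165)/195 = 5.0205.
So n ≤ 2^5.0205 = 32.458; the largest integer n is 32.

32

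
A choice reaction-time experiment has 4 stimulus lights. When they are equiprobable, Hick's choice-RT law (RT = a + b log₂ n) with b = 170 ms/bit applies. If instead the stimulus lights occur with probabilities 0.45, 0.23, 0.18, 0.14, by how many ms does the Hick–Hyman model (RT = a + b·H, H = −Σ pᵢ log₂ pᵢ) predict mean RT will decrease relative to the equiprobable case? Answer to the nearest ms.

26 ms

The RT saving is b·ΔH. Equiprobable H₀ = log₂(4) = 2.0000 bits; with the given probabilities H = 1.8485 bits.
b·(H₀ − H) = 170 × (2.0000 − 1.8485) = 25.76 ms.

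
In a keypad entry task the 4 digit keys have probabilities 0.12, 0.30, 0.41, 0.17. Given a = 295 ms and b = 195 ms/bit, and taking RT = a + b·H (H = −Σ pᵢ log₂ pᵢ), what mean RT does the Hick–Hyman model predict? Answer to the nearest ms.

656 ms

H = 0.12·log₂(1/0.12) + 0.30·log₂(1/0.30) + 0.41·log₂(1/0.41) + 0.17·log₂(1/0.17) = 1.8501 bits.
RT = 295 + 195 × 1.8501 = 655.78 ms.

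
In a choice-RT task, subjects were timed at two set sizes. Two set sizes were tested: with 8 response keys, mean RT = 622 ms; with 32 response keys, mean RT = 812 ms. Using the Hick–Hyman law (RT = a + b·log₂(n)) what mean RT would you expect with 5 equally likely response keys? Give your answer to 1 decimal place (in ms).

557.6 ms

With log₂ n on the abscissa the relation is linear; from the two conditions:
  b = (812 − 622) / (log₂ 32 − log₂ 8) = 190 / (5 − 3) = 95.000 ms/bit
  a = 622 − 95.000 × 3 = 337.000 ms
Then RT(5) = 337.000 + 95.000 × log₂ 5 = 337.000 + 95.000 × 2.3219 ≈ 557.583 ms.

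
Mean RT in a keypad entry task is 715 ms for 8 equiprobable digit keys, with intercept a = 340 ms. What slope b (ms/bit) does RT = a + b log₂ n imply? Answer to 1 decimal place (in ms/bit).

log₂(8) = 3 bits.
b = (RT − a)/log₂ n = (715 − 340) / 3 = 125.000 ms/bit.

125.0 ms/bit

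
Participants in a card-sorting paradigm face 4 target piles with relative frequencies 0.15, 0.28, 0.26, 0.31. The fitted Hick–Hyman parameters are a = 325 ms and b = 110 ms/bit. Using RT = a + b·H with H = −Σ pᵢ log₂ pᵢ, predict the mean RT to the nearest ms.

540 ms

Entropy contributions −pᵢ log₂ pᵢ: 0.4105, 0.5142, 0.5053, 0.5238; sum H = 1.9538 bits.
RT = a + bH = 325 + 110·1.9538 = 539.92 ms.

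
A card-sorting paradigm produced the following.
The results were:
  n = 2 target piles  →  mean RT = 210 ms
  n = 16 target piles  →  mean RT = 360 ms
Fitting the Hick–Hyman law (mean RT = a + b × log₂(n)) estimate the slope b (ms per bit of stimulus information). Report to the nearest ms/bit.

b = (RT₂ − RT₁)/(log₂ n₂ − log₂ n₁) = (360 − 210)/(4 − 1) = 50 ms/bit.

50 ms/bit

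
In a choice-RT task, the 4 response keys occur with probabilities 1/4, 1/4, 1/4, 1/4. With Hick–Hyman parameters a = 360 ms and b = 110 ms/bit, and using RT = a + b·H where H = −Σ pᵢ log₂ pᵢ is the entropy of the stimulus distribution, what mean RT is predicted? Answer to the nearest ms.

580 ms

Each term −pᵢ log₂ pᵢ: 0.25·2 + 0.25·2 + 0.25·2 + 0.25·2; summed, H = 2.000 bits.
Mean RT = a + bH = 360 + 110·2.000 = 580.00 ms.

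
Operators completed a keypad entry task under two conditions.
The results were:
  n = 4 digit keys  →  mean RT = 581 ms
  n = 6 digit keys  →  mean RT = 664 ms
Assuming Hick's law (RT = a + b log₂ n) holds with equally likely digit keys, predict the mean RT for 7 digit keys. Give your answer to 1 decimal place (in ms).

RT is linear in log₂ n, so two points fix the line:
  b = (664 − 581) / (log₂ 6 − log₂ 4) = 83 / (2.5850 − 2) = 141.889 ms/bit
  a = 581 − 141.889 × 2 = 297.221 ms
Then RT(7) = 297.221 + 141.889 × log₂ 7 = 297.221 + 141.889 × 2.8074 ≈ 695.555 ms.

695.6 ms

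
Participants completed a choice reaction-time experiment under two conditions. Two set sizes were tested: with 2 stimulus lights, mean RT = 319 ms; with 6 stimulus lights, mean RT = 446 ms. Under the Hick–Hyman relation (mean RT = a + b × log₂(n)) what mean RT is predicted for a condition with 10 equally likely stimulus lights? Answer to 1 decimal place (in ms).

505.1 ms

Fit slope and intercept:
  b = (446 − 319) / (log₂ 6 − log₂ 2) = 127 / (2.5850 − 1) = 80.128 ms/bit
  a = 319 − 80.128 × 1 = 238.872 ms
Then RT(10) = 238.872 + 80.128 × log₂ 10 = 238.872 + 80.128 × 3.3219 ≈ 505.052 ms.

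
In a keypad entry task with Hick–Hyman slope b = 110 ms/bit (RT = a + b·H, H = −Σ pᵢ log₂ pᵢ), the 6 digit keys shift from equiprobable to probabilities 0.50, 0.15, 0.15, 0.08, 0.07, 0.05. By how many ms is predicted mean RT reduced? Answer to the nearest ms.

The RT saving is b·ΔH. Equiprobable H₀ = log₂(6) = 2.5850 bits; with the given probabilities H = 2.0972 bits.
b·(H₀ − H) = 110 × (2.5850 − 2.0972) = 53.65 ms.

54 ms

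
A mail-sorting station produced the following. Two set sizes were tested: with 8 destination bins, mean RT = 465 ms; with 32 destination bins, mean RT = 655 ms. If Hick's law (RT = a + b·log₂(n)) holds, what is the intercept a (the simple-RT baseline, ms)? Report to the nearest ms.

180 ms

Slope: b = (655 − 465) / (log₂ 32 − log₂ 8) = 190/2.0000 = 95 ms/bit.
Intercept: a = 465 − 95·log₂(8) = 180.000 ms.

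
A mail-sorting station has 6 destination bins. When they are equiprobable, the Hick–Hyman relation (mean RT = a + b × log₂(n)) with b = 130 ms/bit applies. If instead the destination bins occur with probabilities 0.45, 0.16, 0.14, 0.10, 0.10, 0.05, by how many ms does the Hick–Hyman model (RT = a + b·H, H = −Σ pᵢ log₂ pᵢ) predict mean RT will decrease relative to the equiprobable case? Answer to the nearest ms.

The RT saving is b·ΔH. Equiprobable H₀ = log₂(6) = 2.5850 bits; with the given probabilities H = 2.2190 bits.
b·(H₀ − H) = 130 × (2.5850 − 2.2190) = 47.57 ms.

48 ms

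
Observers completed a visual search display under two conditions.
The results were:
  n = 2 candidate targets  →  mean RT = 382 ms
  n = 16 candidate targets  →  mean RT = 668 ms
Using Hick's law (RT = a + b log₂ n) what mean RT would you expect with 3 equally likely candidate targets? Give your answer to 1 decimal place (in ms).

437.8 ms

RT is linear in log₂ n, so two points fix the line:
  b = (668 − 382) / (log₂ 16 − log₂ 2) = 286 / (4 − 1) = 95.333 ms/bit
  a = 382 − 95.333 × 1 = 286.667 ms
Then RT(3) = 286.667 + 95.333 × log₂ 3 = 286.667 + 95.333 × 1.5850 ≈ 437.766 ms.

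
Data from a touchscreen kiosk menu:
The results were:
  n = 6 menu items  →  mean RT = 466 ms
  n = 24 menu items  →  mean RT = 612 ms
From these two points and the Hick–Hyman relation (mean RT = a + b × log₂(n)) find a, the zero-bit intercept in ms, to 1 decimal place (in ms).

277.3 ms

Slope: b = (612 − 466) / (log₂ 24 − log₂ 6) = 146/2.0000 = 73.000 ms/bit.
Intercept: a = 466 − 73.000·log₂(6) = 277.298 ms.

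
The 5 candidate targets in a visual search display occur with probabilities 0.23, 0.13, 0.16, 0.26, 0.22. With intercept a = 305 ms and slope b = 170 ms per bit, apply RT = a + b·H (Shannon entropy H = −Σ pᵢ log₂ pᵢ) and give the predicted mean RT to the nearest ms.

Entropy contributions −pᵢ log₂ pᵢ: 0.4877, 0.3826, 0.4230, 0.5053, 0.4806; sum H = 2.2792 bits.
RT = a + bH = 305 + 170·2.2792 = 692.46 ms.

692 ms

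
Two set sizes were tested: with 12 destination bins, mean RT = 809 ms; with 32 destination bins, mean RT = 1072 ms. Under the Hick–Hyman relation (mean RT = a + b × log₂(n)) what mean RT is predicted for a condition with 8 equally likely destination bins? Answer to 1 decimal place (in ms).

700.3 ms

RT is linear in log₂ n, so two points fix the line:
  b = (1072 − 809) / (log₂ 32 − log₂ 12) = 263 / (5 − 3.5850) = 185.861 ms/bit
  a = 809 − 185.861 × 3.5850 = 142.696 ms
Then RT(8) = 142.696 + 185.861 × log₂ 8 = 142.696 + 185.861 × 3 ≈ 700.278 ms.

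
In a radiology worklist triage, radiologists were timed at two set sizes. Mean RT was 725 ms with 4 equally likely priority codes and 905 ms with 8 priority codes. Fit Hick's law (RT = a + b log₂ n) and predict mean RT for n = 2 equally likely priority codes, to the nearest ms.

Fit slope and intercept:
  b = (905 − 725) / (log₂ 8 − log₂ 4) = 180 / (3 − 2) = 180 ms/bit
  a = 725 − 180 × 2 = 365 ms
Then RT(2) = 365 + 180 × log₂ 2 = 365 + 180 × 1 ≈ 545.000 ms.

545 ms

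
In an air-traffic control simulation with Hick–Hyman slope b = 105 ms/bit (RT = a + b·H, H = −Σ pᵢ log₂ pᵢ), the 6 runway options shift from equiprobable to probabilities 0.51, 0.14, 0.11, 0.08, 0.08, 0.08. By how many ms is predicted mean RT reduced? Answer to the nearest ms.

49 ms

The RT saving is b·ΔH. Equiprobable H₀ = log₂(6) = 2.5850 bits; with the given probabilities H = 2.1174 bits.
b·(H₀ − H) = 105 × (2.5850 − 2.1174) = 49.10 ms.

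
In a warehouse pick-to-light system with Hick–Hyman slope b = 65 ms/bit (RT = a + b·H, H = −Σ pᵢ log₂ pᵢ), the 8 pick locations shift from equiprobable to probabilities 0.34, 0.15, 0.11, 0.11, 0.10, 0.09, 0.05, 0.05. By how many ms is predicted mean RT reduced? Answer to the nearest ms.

The RT saving is b·ΔH. Equiprobable H₀ = log₂(8) = 3.0000 bits; with the given probabilities H = 2.7173 bits.
b·(H₀ − H) = 65 × (3.0000 − 2.7173) = 18.37 ms.

18 ms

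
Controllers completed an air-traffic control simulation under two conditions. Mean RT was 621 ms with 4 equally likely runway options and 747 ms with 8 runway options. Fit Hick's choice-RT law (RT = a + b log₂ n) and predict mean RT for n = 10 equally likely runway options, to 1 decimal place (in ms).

Fit slope and intercept:
  b = (747 − 621) / (log₂ 8 − log₂ 4) = 126 / (3 − 2) = 126.000 ms/bit
  a = 621 − 126.000 × 2 = 369.000 ms
Then RT(10) = 369.000 + 126.000 × log₂ 10 = 369.000 + 126.000 × 3.3219 ≈ 787.563 ms.

787.6 ms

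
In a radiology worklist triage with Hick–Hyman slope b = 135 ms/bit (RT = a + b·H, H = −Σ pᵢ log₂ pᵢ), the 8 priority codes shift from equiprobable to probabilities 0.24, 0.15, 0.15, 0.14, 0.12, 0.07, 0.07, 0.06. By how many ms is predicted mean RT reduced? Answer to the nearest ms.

Equiprobable entropy H₀ = log₂ 8 = 3.0000 bits.
Skewed entropy H = −Σ pᵢ log₂ pᵢ = 2.8600 bits.
ΔRT = b·(H₀ − H) = 135 × 0.1400 = 18.89 ms.

19 ms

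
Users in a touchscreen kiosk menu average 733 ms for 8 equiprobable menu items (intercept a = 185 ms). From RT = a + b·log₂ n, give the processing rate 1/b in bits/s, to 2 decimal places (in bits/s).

5.47 bits/s

Choice component = 733 − 185 = 548 ms over log₂(8) = 3 bits.
b = 548 / 3 = 182.667 ms/bit, so 1/b = 5.474 bits/s.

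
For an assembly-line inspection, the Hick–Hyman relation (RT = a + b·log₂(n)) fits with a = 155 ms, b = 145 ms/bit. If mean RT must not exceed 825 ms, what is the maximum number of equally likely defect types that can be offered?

145·log₂ n ≤ 825 − 155 = 670, giving log₂ n ≤ 4.6207 and n ≤ 24.602. The largest whole number is 24.

24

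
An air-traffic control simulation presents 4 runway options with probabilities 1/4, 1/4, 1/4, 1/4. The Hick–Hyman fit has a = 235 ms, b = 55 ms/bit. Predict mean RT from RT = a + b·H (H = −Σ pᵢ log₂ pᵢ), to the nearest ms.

345 ms

Each term −pᵢ log₂ pᵢ: 0.25·2 + 0.25·2 + 0.25·2 + 0.25·2; summed, H = 2.000 bits.
Mean RT = a + bH = 235 + 55·2.000 = 345.00 ms.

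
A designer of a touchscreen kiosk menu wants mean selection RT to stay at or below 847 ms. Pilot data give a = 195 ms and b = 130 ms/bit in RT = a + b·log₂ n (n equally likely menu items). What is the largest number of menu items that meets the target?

32

130·log₂ n ≤ 847 − 195 = 652, giving log₂ n ≤ 5.0154 and n ≤ 32.343. The largest whole number is 32.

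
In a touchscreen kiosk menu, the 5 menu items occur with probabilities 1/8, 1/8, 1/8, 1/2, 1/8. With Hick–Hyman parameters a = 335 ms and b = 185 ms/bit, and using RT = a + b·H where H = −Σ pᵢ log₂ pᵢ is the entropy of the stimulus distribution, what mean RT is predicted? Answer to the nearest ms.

705 ms

H = −Σ pᵢ log₂ pᵢ = 0.125·3 + 0.125·3 + 0.125·3 + 0.5·1 + 0.125·3 = 2.000 bits.
RT = 335 + 185 × 2.000 = 705.00 ms.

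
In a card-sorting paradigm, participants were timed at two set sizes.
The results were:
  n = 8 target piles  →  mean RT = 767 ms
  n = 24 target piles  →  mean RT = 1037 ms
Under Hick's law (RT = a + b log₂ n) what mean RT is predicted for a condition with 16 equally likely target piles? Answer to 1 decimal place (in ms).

937.4 ms

Fit slope and intercept:
  b = (1037 − 767) / (log₂ 24 − log₂ 8) = 270 / (4.5850 − 3) = 170.351 ms/bit
  a = 767 − 170.351 × 3 = 255.947 ms
Then RT(16) = 255.947 + 170.351 × log₂ 16 = 255.947 + 170.351 × 4 ≈ 937.351 ms.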